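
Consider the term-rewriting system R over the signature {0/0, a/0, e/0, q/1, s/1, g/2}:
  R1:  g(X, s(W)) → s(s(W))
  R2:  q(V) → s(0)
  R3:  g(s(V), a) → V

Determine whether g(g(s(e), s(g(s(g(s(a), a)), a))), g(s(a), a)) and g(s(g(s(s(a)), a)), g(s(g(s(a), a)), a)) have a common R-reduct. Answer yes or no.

Reduce t₁ = g(g(s(e), s(g(s(g(s(a), a)), a))), g(s(a), a)):
1. g(g(s(e), s(g(s(g(s(a), a)), a))), g(s(a), a))  →  g(s(s(g(s(g(s(a), a)), a))), g(s(a), a))   [R1 at 1]
2. g(s(s(g(s(g(s(a), a)), a))), g(s(a), a))  →  g(s(s(g(s(a), a))), g(s(a), a))   [R3 at 1.1.1]
3. g(s(s(g(s(a), a))), g(s(a), a))  →  g(s(s(a)), g(s(a), a))   [R3 at 1.1.1]
4. g(s(s(a)), g(s(a), a))  →  g(s(s(a)), a)   [R3 at 2]
5. g(s(s(a)), a)  →  s(a)   [R3 at ε]

Reduce t₂ = g(s(g(s(s(a)), a)), g(s(g(s(a), a)), a)):
1. g(s(g(s(s(a)), a)), g(s(g(s(a), a)), a))  →  g(s(s(a)), g(s(g(s(a), a)), a))   [R3 at 1.1]
2. g(s(s(a)), g(s(g(s(a), a)), a))  →  g(s(s(a)), g(s(a), a))   [R3 at 2]
3. g(s(s(a)), g(s(a), a))  →  g(s(s(a)), a)   [R3 at 2]
4. g(s(s(a)), a)  →  s(a)   [R3 at ε]

yes — NF(t₁) = s(a), NF(t₂) = s(a)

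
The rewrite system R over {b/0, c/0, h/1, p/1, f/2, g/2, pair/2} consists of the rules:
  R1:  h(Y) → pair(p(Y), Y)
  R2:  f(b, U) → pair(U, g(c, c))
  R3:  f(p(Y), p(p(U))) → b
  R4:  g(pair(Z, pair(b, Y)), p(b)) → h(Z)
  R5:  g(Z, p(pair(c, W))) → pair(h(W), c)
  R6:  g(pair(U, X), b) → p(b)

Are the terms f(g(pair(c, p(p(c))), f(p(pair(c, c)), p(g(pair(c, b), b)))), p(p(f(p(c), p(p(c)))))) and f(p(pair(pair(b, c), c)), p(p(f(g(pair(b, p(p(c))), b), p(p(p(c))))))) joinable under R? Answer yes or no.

yes — NF(t₁) = b, NF(t₂) = b

Reduce t₁ = f(g(pair(c, p(p(c))), f(p(pair(c, c)), p(g(pair(c, b), b)))), p(p(f(p(c), p(p(c)))))):
1. f(g(pair(c, p(p(c))), f(p(pair(c, c)), p(g(pair(c, b), b)))), p(p(f(p(c), p(p(c))))))  →  f(g(pair(c, p(p(c))), f(p(pair(c, c)), p(p(b)))), p(p(f(p(c), p(p(c))))))   [R6 at 1.2.2.1]
2. f(g(pair(c, p(p(c))), f(p(pair(c, c)), p(p(b)))), p(p(f(p(c), p(p(c))))))  →  f(g(pair(c, p(p(c))), b), p(p(f(p(c), p(p(c))))))   [R3 at 1.2]
3. f(g(pair(c, p(p(c))), b), p(p(f(p(c), p(p(c))))))  →  f(p(b), p(p(f(p(c), p(p(c))))))   [R6 at 1]
4. f(p(b), p(p(f(p(c), p(p(c))))))  →  b   [R3 at ε]

Reduce t₂ = f(p(pair(pair(b, c), c)), p(p(f(g(pair(b, p(p(c))), b), p(p(p(c))))))):
1. f(p(pair(pair(b, c), c)), p(p(f(g(pair(b, p(p(c))), b), p(p(p(c)))))))  →  b   [R3 at ε]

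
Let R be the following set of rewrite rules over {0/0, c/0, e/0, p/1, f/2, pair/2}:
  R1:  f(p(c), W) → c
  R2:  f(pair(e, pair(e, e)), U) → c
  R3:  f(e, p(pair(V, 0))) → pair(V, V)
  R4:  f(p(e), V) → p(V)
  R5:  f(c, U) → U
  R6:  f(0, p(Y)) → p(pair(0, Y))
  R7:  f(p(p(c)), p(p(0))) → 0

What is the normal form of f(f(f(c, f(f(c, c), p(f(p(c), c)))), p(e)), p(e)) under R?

p(e)

1. f(f(f(c, f(f(c, c), p(f(p(c), c)))), p(e)), p(e))  →  f(f(f(f(c, c), p(f(p(c), c))), p(e)), p(e))   [R5 at 1.1]
2. f(f(f(f(c, c), p(f(p(c), c))), p(e)), p(e))  →  f(f(f(c, p(f(p(c), c))), p(e)), p(e))   [R5 at 1.1.1]
3. f(f(f(c, p(f(p(c), c))), p(e)), p(e))  →  f(f(p(f(p(c), c)), p(e)), p(e))   [R5 at 1.1]
4. f(f(p(f(p(c), c)), p(e)), p(e))  →  f(f(p(c), p(e)), p(e))   [R1 at 1.1.1]
5. f(f(p(c), p(e)), p(e))  →  f(c, p(e))   [R1 at 1]
6. f(c, p(e))  →  p(e)   [R5 at ε]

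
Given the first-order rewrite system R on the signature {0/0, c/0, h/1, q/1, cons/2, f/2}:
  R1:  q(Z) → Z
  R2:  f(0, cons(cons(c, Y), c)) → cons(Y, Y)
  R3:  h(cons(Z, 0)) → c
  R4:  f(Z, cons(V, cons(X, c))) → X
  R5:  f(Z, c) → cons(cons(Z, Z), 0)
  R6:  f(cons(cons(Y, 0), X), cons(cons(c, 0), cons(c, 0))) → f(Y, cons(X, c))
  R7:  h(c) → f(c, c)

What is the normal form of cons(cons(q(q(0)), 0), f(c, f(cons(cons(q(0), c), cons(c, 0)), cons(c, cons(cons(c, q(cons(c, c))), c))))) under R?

1. cons(cons(q(q(0)), 0), f(c, f(cons(cons(q(0), c), cons(c, 0)), cons(c, cons(cons(c, q(cons(c, c))), c)))))  →  cons(cons(q(0), 0), f(c, f(cons(cons(q(0), c), cons(c, 0)), cons(c, cons(cons(c, q(cons(c, c))), c)))))   [R1 at 1.1]
2. cons(cons(q(0), 0), f(c, f(cons(cons(q(0), c), cons(c, 0)), cons(c, cons(cons(c, q(cons(c, c))), c)))))  →  cons(cons(0, 0), f(c, f(cons(cons(q(0), c), cons(c, 0)), cons(c, cons(cons(c, q(cons(c, c))), c)))))   [R1 at 1.1]
3. cons(cons(0, 0), f(c, f(cons(cons(q(0), c), cons(c, 0)), cons(c, cons(cons(c, q(cons(c, c))), c)))))  →  cons(cons(0, 0), f(c, cons(c, q(cons(c, c)))))   [R4 at 2.2]
4. cons(cons(0, 0), f(c, cons(c, q(cons(c, c)))))  →  cons(cons(0, 0), f(c, cons(c, cons(c, c))))   [R1 at 2.2.2]
5. cons(cons(0, 0), f(c, cons(c, cons(c, c))))  →  cons(cons(0, 0), c)   [R4 at 2]

cons(cons(0, 0), c)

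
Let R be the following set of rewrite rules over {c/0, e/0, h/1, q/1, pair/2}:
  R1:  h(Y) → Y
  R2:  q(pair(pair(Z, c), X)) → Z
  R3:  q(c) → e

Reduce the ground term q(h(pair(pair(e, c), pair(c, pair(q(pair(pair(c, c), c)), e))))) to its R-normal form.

e

1. q(h(pair(pair(e, c), pair(c, pair(q(pair(pair(c, c), c)), e)))))  →  q(pair(pair(e, c), pair(c, pair(q(pair(pair(c, c), c)), e))))   [R1 at 1]
2. q(pair(pair(e, c), pair(c, pair(q(pair(pair(c, c), c)), e))))  →  e   [R2 at ε]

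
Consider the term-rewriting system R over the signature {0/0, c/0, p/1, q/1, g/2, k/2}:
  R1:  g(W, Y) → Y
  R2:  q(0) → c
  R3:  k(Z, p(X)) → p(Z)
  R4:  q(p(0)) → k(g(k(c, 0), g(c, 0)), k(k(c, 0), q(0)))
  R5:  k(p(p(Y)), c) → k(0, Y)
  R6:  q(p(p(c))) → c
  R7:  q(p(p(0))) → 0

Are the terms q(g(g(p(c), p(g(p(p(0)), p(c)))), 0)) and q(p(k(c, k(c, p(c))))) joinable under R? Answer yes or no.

yes — NF(t₁) = c, NF(t₂) = c

Reduce t₁ = q(g(g(p(c), p(g(p(p(0)), p(c)))), 0)):
1. q(g(g(p(c), p(g(p(p(0)), p(c)))), 0))  →  q(0)   [R1 at 1]
2. q(0)  →  c   [R2 at ε]

Reduce t₂ = q(p(k(c, k(c, p(c))))):
1. q(p(k(c, k(c, p(c)))))  →  q(p(k(c, p(c))))   [R3 at 1.1.2]
2. q(p(k(c, p(c))))  →  q(p(p(c)))   [R3 at 1.1]
3. q(p(p(c)))  →  c   [R6 at ε]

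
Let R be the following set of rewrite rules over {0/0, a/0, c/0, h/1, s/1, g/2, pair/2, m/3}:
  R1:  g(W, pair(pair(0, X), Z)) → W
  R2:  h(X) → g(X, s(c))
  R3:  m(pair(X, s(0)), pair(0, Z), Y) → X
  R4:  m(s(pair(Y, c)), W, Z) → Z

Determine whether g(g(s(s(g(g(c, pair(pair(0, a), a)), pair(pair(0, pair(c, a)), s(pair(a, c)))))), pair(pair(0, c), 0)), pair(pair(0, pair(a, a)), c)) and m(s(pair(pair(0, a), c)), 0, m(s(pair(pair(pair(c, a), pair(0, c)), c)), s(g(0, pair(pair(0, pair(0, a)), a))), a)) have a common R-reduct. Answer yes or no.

no — NF(t₁) = s(s(c)), NF(t₂) = a

Reduce t₁ = g(g(s(s(g(g(c, pair(pair(0, a), a)), pair(pair(0, pair(c, a)), s(pair(a, c)))))), pair(pair(0, c), 0)), pair(pair(0, pair(a, a)), c)):
1. g(g(s(s(g(g(c, pair(pair(0, a), a)), pair(pair(0, pair(c, a)), s(pair(a, c)))))), pair(pair(0, c), 0)), pair(pair(0, pair(a, a)), c))  →  g(s(s(g(g(c, pair(pair(0, a), a)), pair(pair(0, pair(c, a)), s(pair(a, c)))))), pair(pair(0, c), 0))   [R1 at ε]
2. g(s(s(g(g(c, pair(pair(0, a), a)), pair(pair(0, pair(c, a)), s(pair(a, c)))))), pair(pair(0, c), 0))  →  s(s(g(g(c, pair(pair(0, a), a)), pair(pair(0, pair(c, a)), s(pair(a, c))))))   [R1 at ε]
3. s(s(g(g(c, pair(pair(0, a), a)), pair(pair(0, pair(c, a)), s(pair(a, c))))))  →  s(s(g(c, pair(pair(0, a), a))))   [R1 at 1.1]
4. s(s(g(c, pair(pair(0, a), a))))  →  s(s(c))   [R1 at 1.1]

Reduce t₂ = m(s(pair(pair(0, a), c)), 0, m(s(pair(pair(pair(c, a), pair(0, c)), c)), s(g(0, pair(pair(0, pair(0, a)), a))), a)):
1. m(s(pair(pair(0, a), c)), 0, m(s(pair(pair(pair(c, a), pair(0, c)), c)), s(g(0, pair(pair(0, pair(0, a)), a))), a))  →  m(s(pair(pair(pair(c, a), pair(0, c)), c)), s(g(0, pair(pair(0, pair(0, a)), a))), a)   [R4 at ε]
2. m(s(pair(pair(pair(c, a), pair(0, c)), c)), s(g(0, pair(pair(0, pair(0, a)), a))), a)  →  a   [R4 at ε]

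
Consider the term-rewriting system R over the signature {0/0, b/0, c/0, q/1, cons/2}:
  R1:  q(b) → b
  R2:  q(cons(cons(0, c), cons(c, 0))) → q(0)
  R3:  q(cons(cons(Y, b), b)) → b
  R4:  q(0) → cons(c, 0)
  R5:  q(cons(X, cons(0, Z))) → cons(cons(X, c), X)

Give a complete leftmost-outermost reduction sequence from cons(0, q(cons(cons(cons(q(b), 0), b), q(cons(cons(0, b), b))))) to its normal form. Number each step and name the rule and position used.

cons(0, b)

1. cons(0, q(cons(cons(cons(q(b), 0), b), q(cons(cons(0, b), b)))))  →  cons(0, q(cons(cons(cons(b, 0), b), q(cons(cons(0, b), b)))))   [R1 at 2.1.1.1.1]
2. cons(0, q(cons(cons(cons(b, 0), b), q(cons(cons(0, b), b)))))  →  cons(0, q(cons(cons(cons(b, 0), b), b)))   [R3 at 2.1.2]
3. cons(0, q(cons(cons(cons(b, 0), b), b)))  →  cons(0, b)   [R3 at 2]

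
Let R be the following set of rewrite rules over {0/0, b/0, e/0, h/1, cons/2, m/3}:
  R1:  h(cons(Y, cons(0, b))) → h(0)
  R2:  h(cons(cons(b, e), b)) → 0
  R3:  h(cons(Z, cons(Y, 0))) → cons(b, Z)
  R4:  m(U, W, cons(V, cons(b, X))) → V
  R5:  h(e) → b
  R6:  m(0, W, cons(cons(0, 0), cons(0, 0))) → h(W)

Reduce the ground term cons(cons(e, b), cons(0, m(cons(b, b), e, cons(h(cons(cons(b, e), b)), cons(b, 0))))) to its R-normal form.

cons(cons(e, b), cons(0, 0))

1. cons(cons(e, b), cons(0, m(cons(b, b), e, cons(h(cons(cons(b, e), b)), cons(b, 0)))))  →  cons(cons(e, b), cons(0, h(cons(cons(b, e), b))))   [R4 at 2.2]
2. cons(cons(e, b), cons(0, h(cons(cons(b, e), b))))  →  cons(cons(e, b), cons(0, 0))   [R2 at 2.2]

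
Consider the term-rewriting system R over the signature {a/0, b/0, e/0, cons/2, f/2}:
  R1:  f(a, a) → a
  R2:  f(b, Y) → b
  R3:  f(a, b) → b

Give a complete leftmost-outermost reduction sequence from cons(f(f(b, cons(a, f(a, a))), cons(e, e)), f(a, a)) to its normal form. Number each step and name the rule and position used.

cons(b, a)

1. cons(f(f(b, cons(a, f(a, a))), cons(e, e)), f(a, a))  →  cons(f(b, cons(e, e)), f(a, a))   [R2 at 1.1]
2. cons(f(b, cons(e, e)), f(a, a))  →  cons(b, f(a, a))   [R2 at 1]
3. cons(b, f(a, a))  →  cons(b, a)   [R1 at 2]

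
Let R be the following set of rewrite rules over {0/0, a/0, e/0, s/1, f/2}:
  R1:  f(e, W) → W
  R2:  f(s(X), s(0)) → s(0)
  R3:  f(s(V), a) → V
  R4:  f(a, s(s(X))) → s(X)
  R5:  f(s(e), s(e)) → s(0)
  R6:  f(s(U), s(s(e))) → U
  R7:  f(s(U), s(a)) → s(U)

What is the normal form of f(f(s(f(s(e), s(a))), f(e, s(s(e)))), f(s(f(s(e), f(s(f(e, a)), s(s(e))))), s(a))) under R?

1. f(f(s(f(s(e), s(a))), f(e, s(s(e)))), f(s(f(s(e), f(s(f(e, a)), s(s(e))))), s(a)))  →  f(f(s(s(e)), f(e, s(s(e)))), f(s(f(s(e), f(s(f(e, a)), s(s(e))))), s(a)))   [R7 at 1.1.1]
2. f(f(s(s(e)), f(e, s(s(e)))), f(s(f(s(e), f(s(f(e, a)), s(s(e))))), s(a)))  →  f(f(s(s(e)), s(s(e))), f(s(f(s(e), f(s(f(e, a)), s(s(e))))), s(a)))   [R1 at 1.2]
3. f(f(s(s(e)), s(s(e))), f(s(f(s(e), f(s(f(e, a)), s(s(e))))), s(a)))  →  f(s(e), f(s(f(s(e), f(s(f(e, a)), s(s(e))))), s(a)))   [R6 at 1]
4. f(s(e), f(s(f(s(e), f(s(f(e, a)), s(s(e))))), s(a)))  →  f(s(e), s(f(s(e), f(s(f(e, a)), s(s(e))))))   [R7 at 2]
5. f(s(e), s(f(s(e), f(s(f(e, a)), s(s(e))))))  →  f(s(e), s(f(s(e), f(e, a))))   [R6 at 2.1.2]
6. f(s(e), s(f(s(e), f(e, a))))  →  f(s(e), s(f(s(e), a)))   [R1 at 2.1.2]
7. f(s(e), s(f(s(e), a)))  →  f(s(e), s(e))   [R3 at 2.1]
8. f(s(e), s(e))  →  s(0)   [R5 at ε]

s(0)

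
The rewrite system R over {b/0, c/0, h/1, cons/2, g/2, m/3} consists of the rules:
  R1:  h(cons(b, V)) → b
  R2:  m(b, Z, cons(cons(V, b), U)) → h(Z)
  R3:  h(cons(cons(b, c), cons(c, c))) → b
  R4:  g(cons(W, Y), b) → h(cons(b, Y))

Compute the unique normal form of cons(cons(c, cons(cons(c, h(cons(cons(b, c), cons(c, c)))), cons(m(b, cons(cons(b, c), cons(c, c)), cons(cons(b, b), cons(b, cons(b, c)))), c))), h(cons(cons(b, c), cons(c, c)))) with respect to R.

cons(cons(c, cons(cons(c, b), cons(b, c))), b)

1. cons(cons(c, cons(cons(c, h(cons(cons(b, c), cons(c, c)))), cons(m(b, cons(cons(b, c), cons(c, c)), cons(cons(b, b), cons(b, cons(b, c)))), c))), h(cons(cons(b, c), cons(c, c))))  →  cons(cons(c, cons(cons(c, b), cons(m(b, cons(cons(b, c), cons(c, c)), cons(cons(b, b), cons(b, cons(b, c)))), c))), h(cons(cons(b, c), cons(c, c))))   [R3 at 1.2.1.2]
2. cons(cons(c, cons(cons(c, b), cons(m(b, cons(cons(b, c), cons(c, c)), cons(cons(b, b), cons(b, cons(b, c)))), c))), h(cons(cons(b, c), cons(c, c))))  →  cons(cons(c, cons(cons(c, b), cons(h(cons(cons(b, c), cons(c, c))), c))), h(cons(cons(b, c), cons(c, c))))   [R2 at 1.2.2.1]
3. cons(cons(c, cons(cons(c, b), cons(h(cons(cons(b, c), cons(c, c))), c))), h(cons(cons(b, c), cons(c, c))))  →  cons(cons(c, cons(cons(c, b), cons(b, c))), h(cons(cons(b, c), cons(c, c))))   [R3 at 1.2.2.1]
4. cons(cons(c, cons(cons(c, b), cons(b, c))), h(cons(cons(b, c), cons(c, c))))  →  cons(cons(c, cons(cons(c, b), cons(b, c))), b)   [R3 at 2]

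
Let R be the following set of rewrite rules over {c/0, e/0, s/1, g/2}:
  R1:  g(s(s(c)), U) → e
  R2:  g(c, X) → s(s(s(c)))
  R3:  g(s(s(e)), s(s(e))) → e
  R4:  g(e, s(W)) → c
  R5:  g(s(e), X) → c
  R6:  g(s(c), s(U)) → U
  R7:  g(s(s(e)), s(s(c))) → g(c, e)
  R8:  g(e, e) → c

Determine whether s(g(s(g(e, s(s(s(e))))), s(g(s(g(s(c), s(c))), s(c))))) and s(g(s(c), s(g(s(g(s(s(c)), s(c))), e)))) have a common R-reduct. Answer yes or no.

yes — NF(t₁) = s(c), NF(t₂) = s(c)

Reduce t₁ = s(g(s(g(e, s(s(s(e))))), s(g(s(g(s(c), s(c))), s(c))))):
1. s(g(s(g(e, s(s(s(e))))), s(g(s(g(s(c), s(c))), s(c)))))  →  s(g(s(c), s(g(s(g(s(c), s(c))), s(c)))))   [R4 at 1.1.1]
2. s(g(s(c), s(g(s(g(s(c), s(c))), s(c)))))  →  s(g(s(g(s(c), s(c))), s(c)))   [R6 at 1]
3. s(g(s(g(s(c), s(c))), s(c)))  →  s(g(s(c), s(c)))   [R6 at 1.1.1]
4. s(g(s(c), s(c)))  →  s(c)   [R6 at 1]

Reduce t₂ = s(g(s(c), s(g(s(g(s(s(c)), s(c))), e)))):
1. s(g(s(c), s(g(s(g(s(s(c)), s(c))), e))))  →  s(g(s(g(s(s(c)), s(c))), e))   [R6 at 1]
2. s(g(s(g(s(s(c)), s(c))), e))  →  s(g(s(e), e))   [R1 at 1.1.1]
3. s(g(s(e), e))  →  s(c)   [R5 at 1]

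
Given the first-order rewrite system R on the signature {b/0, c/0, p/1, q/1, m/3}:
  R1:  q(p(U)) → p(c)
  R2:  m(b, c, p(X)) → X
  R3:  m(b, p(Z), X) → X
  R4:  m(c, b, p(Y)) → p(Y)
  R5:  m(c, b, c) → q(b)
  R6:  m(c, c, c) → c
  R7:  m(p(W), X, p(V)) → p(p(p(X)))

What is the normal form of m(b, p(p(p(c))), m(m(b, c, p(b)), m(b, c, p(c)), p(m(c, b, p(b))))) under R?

1. m(b, p(p(p(c))), m(m(b, c, p(b)), m(b, c, p(c)), p(m(c, b, p(b)))))  →  m(m(b, c, p(b)), m(b, c, p(c)), p(m(c, b, p(b))))   [R3 at ε]
2. m(m(b, c, p(b)), m(b, c, p(c)), p(m(c, b, p(b))))  →  m(b, m(b, c, p(c)), p(m(c, b, p(b))))   [R2 at 1]
3. m(b, m(b, c, p(c)), p(m(c, b, p(b))))  →  m(b, c, p(m(c, b, p(b))))   [R2 at 2]
4. m(b, c, p(m(c, b, p(b))))  →  m(c, b, p(b))   [R2 at ε]
5. m(c, b, p(b))  →  p(b)   [R4 at ε]

p(b)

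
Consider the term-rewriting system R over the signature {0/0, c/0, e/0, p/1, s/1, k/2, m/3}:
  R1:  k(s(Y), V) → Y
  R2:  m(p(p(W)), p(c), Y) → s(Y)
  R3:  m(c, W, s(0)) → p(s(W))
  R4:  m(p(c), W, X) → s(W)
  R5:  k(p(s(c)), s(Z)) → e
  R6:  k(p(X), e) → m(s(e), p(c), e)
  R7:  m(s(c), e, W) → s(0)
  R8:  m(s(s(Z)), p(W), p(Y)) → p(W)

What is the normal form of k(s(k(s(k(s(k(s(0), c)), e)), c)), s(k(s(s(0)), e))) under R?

1. k(s(k(s(k(s(k(s(0), c)), e)), c)), s(k(s(s(0)), e)))  →  k(s(k(s(k(s(0), c)), e)), c)   [R1 at ε]
2. k(s(k(s(k(s(0), c)), e)), c)  →  k(s(k(s(0), c)), e)   [R1 at ε]
3. k(s(k(s(0), c)), e)  →  k(s(0), c)   [R1 at ε]
4. k(s(0), c)  →  0   [R1 at ε]

0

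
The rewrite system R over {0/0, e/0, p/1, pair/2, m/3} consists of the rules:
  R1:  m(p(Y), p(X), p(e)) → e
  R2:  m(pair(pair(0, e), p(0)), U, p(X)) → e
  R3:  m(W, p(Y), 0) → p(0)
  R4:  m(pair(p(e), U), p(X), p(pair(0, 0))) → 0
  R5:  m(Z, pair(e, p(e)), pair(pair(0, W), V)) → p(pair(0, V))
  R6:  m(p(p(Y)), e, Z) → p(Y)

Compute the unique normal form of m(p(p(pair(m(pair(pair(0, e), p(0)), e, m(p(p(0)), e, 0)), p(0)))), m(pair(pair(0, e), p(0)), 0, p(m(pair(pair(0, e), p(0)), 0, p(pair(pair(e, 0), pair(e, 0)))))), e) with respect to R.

1. m(p(p(pair(m(pair(pair(0, e), p(0)), e, m(p(p(0)), e, 0)), p(0)))), m(pair(pair(0, e), p(0)), 0, p(m(pair(pair(0, e), p(0)), 0, p(pair(pair(e, 0), pair(e, 0)))))), e)  →  m(p(p(pair(m(pair(pair(0, e), p(0)), e, p(0)), p(0)))), m(pair(pair(0, e), p(0)), 0, p(m(pair(pair(0, e), p(0)), 0, p(pair(pair(e, 0), pair(e, 0)))))), e)   [R6 at 1.1.1.1.3]
2. m(p(p(pair(m(pair(pair(0, e), p(0)), e, p(0)), p(0)))), m(pair(pair(0, e), p(0)), 0, p(m(pair(pair(0, e), p(0)), 0, p(pair(pair(e, 0), pair(e, 0)))))), e)  →  m(p(p(pair(e, p(0)))), m(pair(pair(0, e), p(0)), 0, p(m(pair(pair(0, e), p(0)), 0, p(pair(pair(e, 0), pair(e, 0)))))), e)   [R2 at 1.1.1.1]
3. m(p(p(pair(e, p(0)))), m(pair(pair(0, e), p(0)), 0, p(m(pair(pair(0, e), p(0)), 0, p(pair(pair(e, 0), pair(e, 0)))))), e)  →  m(p(p(pair(e, p(0)))), e, e)   [R2 at 2]
4. m(p(p(pair(e, p(0)))), e, e)  →  p(pair(e, p(0)))   [R6 at ε]

p(pair(e, p(0)))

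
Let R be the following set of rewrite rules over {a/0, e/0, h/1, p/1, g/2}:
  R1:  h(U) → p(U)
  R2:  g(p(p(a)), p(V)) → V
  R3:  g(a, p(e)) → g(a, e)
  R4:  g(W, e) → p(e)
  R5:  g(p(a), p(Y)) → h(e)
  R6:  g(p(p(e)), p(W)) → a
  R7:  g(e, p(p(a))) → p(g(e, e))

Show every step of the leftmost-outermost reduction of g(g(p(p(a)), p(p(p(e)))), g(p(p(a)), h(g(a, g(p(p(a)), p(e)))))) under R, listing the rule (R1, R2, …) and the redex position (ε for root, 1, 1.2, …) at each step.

a

1. g(g(p(p(a)), p(p(p(e)))), g(p(p(a)), h(g(a, g(p(p(a)), p(e))))))  →  g(p(p(e)), g(p(p(a)), h(g(a, g(p(p(a)), p(e))))))   [R2 at 1]
2. g(p(p(e)), g(p(p(a)), h(g(a, g(p(p(a)), p(e))))))  →  g(p(p(e)), g(p(p(a)), p(g(a, g(p(p(a)), p(e))))))   [R1 at 2.2]
3. g(p(p(e)), g(p(p(a)), p(g(a, g(p(p(a)), p(e))))))  →  g(p(p(e)), g(a, g(p(p(a)), p(e))))   [R2 at 2]
4. g(p(p(e)), g(a, g(p(p(a)), p(e))))  →  g(p(p(e)), g(a, e))   [R2 at 2.2]
5. g(p(p(e)), g(a, e))  →  g(p(p(e)), p(e))   [R4 at 2]
6. g(p(p(e)), p(e))  →  a   [R6 at ε]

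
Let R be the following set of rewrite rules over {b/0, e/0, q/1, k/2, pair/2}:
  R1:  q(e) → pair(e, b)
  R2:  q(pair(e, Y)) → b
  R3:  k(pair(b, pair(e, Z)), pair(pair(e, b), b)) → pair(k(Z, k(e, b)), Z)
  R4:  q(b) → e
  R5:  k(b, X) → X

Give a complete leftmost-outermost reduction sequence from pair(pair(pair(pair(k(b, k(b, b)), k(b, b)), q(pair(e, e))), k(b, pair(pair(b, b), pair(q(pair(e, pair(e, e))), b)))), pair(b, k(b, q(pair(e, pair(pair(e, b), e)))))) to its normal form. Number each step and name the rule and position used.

pair(pair(pair(pair(b, b), b), pair(pair(b, b), pair(b, b))), pair(b, b))

1. pair(pair(pair(pair(k(b, k(b, b)), k(b, b)), q(pair(e, e))), k(b, pair(pair(b, b), pair(q(pair(e, pair(e, e))), b)))), pair(b, k(b, q(pair(e, pair(pair(e, b), e))))))  →  pair(pair(pair(pair(k(b, b), k(b, b)), q(pair(e, e))), k(b, pair(pair(b, b), pair(q(pair(e, pair(e, e))), b)))), pair(b, k(b, q(pair(e, pair(pair(e, b), e))))))   [R5 at 1.1.1.1]
2. pair(pair(pair(pair(k(b, b), k(b, b)), q(pair(e, e))), k(b, pair(pair(b, b), pair(q(pair(e, pair(e, e))), b)))), pair(b, k(b, q(pair(e, pair(pair(e, b), e))))))  →  pair(pair(pair(pair(b, k(b, b)), q(pair(e, e))), k(b, pair(pair(b, b), pair(q(pair(e, pair(e, e))), b)))), pair(b, k(b, q(pair(e, pair(pair(e, b), e))))))   [R5 at 1.1.1.1]
3. pair(pair(pair(pair(b, k(b, b)), q(pair(e, e))), k(b, pair(pair(b, b), pair(q(pair(e, pair(e, e))), b)))), pair(b, k(b, q(pair(e, pair(pair(e, b), e))))))  →  pair(pair(pair(pair(b, b), q(pair(e, e))), k(b, pair(pair(b, b), pair(q(pair(e, pair(e, e))), b)))), pair(b, k(b, q(pair(e, pair(pair(e, b), e))))))   [R5 at 1.1.1.2]
4. pair(pair(pair(pair(b, b), q(pair(e, e))), k(b, pair(pair(b, b), pair(q(pair(e, pair(e, e))), b)))), pair(b, k(b, q(pair(e, pair(pair(e, b), e))))))  →  pair(pair(pair(pair(b, b), b), k(b, pair(pair(b, b), pair(q(pair(e, pair(e, e))), b)))), pair(b, k(b, q(pair(e, pair(pair(e, b), e))))))   [R2 at 1.1.2]
5. pair(pair(pair(pair(b, b), b), k(b, pair(pair(b, b), pair(q(pair(e, pair(e, e))), b)))), pair(b, k(b, q(pair(e, pair(pair(e, b), e))))))  →  pair(pair(pair(pair(b, b), b), pair(pair(b, b), pair(q(pair(e, pair(e, e))), b))), pair(b, k(b, q(pair(e, pair(pair(e, b), e))))))   [R5 at 1.2]
6. pair(pair(pair(pair(b, b), b), pair(pair(b, b), pair(q(pair(e, pair(e, e))), b))), pair(b, k(b, q(pair(e, pair(pair(e, b), e))))))  →  pair(pair(pair(pair(b, b), b), pair(pair(b, b), pair(b, b))), pair(b, k(b, q(pair(e, pair(pair(e, b), e))))))   [R2 at 1.2.2.1]
7. pair(pair(pair(pair(b, b), b), pair(pair(b, b), pair(b, b))), pair(b, k(b, q(pair(e, pair(pair(e, b), e))))))  →  pair(pair(pair(pair(b, b), b), pair(pair(b, b), pair(b, b))), pair(b, q(pair(e, pair(pair(e, b), e)))))   [R5 at 2.2]
8. pair(pair(pair(pair(b, b), b), pair(pair(b, b), pair(b, b))), pair(b, q(pair(e, pair(pair(e, b), e)))))  →  pair(pair(pair(pair(b, b), b), pair(pair(b, b), pair(b, b))), pair(b, b))   [R2 at 2.2]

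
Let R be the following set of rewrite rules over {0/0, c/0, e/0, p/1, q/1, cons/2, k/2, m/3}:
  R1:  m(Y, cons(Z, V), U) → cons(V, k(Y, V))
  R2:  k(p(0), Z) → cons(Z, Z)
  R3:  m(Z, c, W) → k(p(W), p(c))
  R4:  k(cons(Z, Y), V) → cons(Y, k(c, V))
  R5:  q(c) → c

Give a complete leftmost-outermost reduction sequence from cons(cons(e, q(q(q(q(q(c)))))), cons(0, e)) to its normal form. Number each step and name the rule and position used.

1. cons(cons(e, q(q(q(q(q(c)))))), cons(0, e))  →  cons(cons(e, q(q(q(q(c))))), cons(0, e))   [R5 at 1.2.1.1.1.1]
2. cons(cons(e, q(q(q(q(c))))), cons(0, e))  →  cons(cons(e, q(q(q(c)))), cons(0, e))   [R5 at 1.2.1.1.1]
3. cons(cons(e, q(q(q(c)))), cons(0, e))  →  cons(cons(e, q(q(c))), cons(0, e))   [R5 at 1.2.1.1]
4. cons(cons(e, q(q(c))), cons(0, e))  →  cons(cons(e, q(c)), cons(0, e))   [R5 at 1.2.1]
5. cons(cons(e, q(c)), cons(0, e))  →  cons(cons(e, c), cons(0, e))   [R5 at 1.2]

cons(cons(e, c), cons(0, e))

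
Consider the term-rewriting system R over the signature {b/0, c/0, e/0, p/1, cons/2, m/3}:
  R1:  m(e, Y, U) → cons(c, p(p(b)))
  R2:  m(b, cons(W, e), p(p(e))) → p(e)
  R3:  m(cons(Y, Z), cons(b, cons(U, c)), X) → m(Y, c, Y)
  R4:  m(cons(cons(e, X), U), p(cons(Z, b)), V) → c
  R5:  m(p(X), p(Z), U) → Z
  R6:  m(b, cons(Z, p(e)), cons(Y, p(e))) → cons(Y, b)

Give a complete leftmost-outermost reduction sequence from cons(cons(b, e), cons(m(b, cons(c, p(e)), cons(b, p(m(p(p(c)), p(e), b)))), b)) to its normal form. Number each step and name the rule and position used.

cons(cons(b, e), cons(cons(b, b), b))

1. cons(cons(b, e), cons(m(b, cons(c, p(e)), cons(b, p(m(p(p(c)), p(e), b)))), b))  →  cons(cons(b, e), cons(m(b, cons(c, p(e)), cons(b, p(e))), b))   [R5 at 2.1.3.2.1]
2. cons(cons(b, e), cons(m(b, cons(c, p(e)), cons(b, p(e))), b))  →  cons(cons(b, e), cons(cons(b, b), b))   [R6 at 2.1]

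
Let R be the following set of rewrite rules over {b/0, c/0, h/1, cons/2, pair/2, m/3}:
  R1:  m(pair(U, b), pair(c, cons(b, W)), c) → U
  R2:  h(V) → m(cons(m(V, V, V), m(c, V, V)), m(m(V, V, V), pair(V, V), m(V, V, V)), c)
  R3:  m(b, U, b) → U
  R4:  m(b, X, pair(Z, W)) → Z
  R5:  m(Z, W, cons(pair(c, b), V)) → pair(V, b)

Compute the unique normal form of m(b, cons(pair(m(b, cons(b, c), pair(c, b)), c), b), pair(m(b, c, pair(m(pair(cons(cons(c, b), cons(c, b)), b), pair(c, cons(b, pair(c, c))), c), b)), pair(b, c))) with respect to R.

cons(cons(c, b), cons(c, b))

1. m(b, cons(pair(m(b, cons(b, c), pair(c, b)), c), b), pair(m(b, c, pair(m(pair(cons(cons(c, b), cons(c, b)), b), pair(c, cons(b, pair(c, c))), c), b)), pair(b, c)))  →  m(b, c, pair(m(pair(cons(cons(c, b), cons(c, b)), b), pair(c, cons(b, pair(c, c))), c), b))   [R4 at ε]
2. m(b, c, pair(m(pair(cons(cons(c, b), cons(c, b)), b), pair(c, cons(b, pair(c, c))), c), b))  →  m(pair(cons(cons(c, b), cons(c, b)), b), pair(c, cons(b, pair(c, c))), c)   [R4 at ε]
3. m(pair(cons(cons(c, b), cons(c, b)), b), pair(c, cons(b, pair(c, c))), c)  →  cons(cons(c, b), cons(c, b))   [R1 at ε]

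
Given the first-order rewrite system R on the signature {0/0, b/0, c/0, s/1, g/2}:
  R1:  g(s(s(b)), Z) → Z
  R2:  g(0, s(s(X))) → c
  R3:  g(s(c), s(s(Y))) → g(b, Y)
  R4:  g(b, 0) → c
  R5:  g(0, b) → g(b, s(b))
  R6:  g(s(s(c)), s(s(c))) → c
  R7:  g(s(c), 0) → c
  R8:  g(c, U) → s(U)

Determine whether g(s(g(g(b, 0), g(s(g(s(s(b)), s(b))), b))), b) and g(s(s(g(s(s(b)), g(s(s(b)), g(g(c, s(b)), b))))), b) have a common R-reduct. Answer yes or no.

yes — NF(t₁) = b, NF(t₂) = b

Reduce t₁ = g(s(g(g(b, 0), g(s(g(s(s(b)), s(b))), b))), b):
1. g(s(g(g(b, 0), g(s(g(s(s(b)), s(b))), b))), b)  →  g(s(g(c, g(s(g(s(s(b)), s(b))), b))), b)   [R4 at 1.1.1]
2. g(s(g(c, g(s(g(s(s(b)), s(b))), b))), b)  →  g(s(s(g(s(g(s(s(b)), s(b))), b))), b)   [R8 at 1.1]
3. g(s(s(g(s(g(s(s(b)), s(b))), b))), b)  →  g(s(s(g(s(s(b)), b))), b)   [R1 at 1.1.1.1.1]
4. g(s(s(g(s(s(b)), b))), b)  →  g(s(s(b)), b)   [R1 at 1.1.1]
5. g(s(s(b)), b)  →  b   [R1 at ε]

Reduce t₂ = g(s(s(g(s(s(b)), g(s(s(b)), g(g(c, s(b)), b))))), b):
1. g(s(s(g(s(s(b)), g(s(s(b)), g(g(c, s(b)), b))))), b)  →  g(s(s(g(s(s(b)), g(g(c, s(b)), b)))), b)   [R1 at 1.1.1]
2. g(s(s(g(s(s(b)), g(g(c, s(b)), b)))), b)  →  g(s(s(g(g(c, s(b)), b))), b)   [R1 at 1.1.1]
3. g(s(s(g(g(c, s(b)), b))), b)  →  g(s(s(g(s(s(b)), b))), b)   [R8 at 1.1.1.1]
4. g(s(s(g(s(s(b)), b))), b)  →  g(s(s(b)), b)   [R1 at 1.1.1]
5. g(s(s(b)), b)  →  b   [R1 at ε]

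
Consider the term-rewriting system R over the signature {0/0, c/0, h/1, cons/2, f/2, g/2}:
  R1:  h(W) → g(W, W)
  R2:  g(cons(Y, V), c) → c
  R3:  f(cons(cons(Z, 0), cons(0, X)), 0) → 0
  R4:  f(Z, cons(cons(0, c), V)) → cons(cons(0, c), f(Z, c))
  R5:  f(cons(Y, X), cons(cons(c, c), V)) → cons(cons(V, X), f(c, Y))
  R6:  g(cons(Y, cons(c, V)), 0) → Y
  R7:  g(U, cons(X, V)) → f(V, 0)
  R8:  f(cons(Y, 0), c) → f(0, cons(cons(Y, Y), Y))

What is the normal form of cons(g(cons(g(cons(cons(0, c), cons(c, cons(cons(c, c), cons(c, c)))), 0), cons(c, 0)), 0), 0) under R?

1. cons(g(cons(g(cons(cons(0, c), cons(c, cons(cons(c, c), cons(c, c)))), 0), cons(c, 0)), 0), 0)  →  cons(g(cons(cons(0, c), cons(c, cons(cons(c, c), cons(c, c)))), 0), 0)   [R6 at 1]
2. cons(g(cons(cons(0, c), cons(c, cons(cons(c, c), cons(c, c)))), 0), 0)  →  cons(cons(0, c), 0)   [R6 at 1]

cons(cons(0, c), 0)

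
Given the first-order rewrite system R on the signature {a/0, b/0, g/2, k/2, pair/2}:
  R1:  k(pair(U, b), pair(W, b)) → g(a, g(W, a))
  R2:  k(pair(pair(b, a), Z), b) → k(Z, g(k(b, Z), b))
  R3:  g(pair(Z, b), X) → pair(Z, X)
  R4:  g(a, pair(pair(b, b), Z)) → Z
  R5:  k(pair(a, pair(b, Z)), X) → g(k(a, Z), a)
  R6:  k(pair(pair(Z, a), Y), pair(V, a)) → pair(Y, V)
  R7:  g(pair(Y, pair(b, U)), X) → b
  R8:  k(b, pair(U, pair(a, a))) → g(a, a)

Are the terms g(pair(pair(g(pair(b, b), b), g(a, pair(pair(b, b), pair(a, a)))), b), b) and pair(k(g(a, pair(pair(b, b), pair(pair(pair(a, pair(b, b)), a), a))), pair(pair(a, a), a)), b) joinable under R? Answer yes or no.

no — NF(t₁) = pair(pair(pair(b, b), pair(a, a)), b), NF(t₂) = pair(pair(a, pair(a, a)), b)

Reduce t₁ = g(pair(pair(g(pair(b, b), b), g(a, pair(pair(b, b), pair(a, a)))), b), b):
1. g(pair(pair(g(pair(b, b), b), g(a, pair(pair(b, b), pair(a, a)))), b), b)  →  pair(pair(g(pair(b, b), b), g(a, pair(pair(b, b), pair(a, a)))), b)   [R3 at ε]
2. pair(pair(g(pair(b, b), b), g(a, pair(pair(b, b), pair(a, a)))), b)  →  pair(pair(pair(b, b), g(a, pair(pair(b, b), pair(a, a)))), b)   [R3 at 1.1]
3. pair(pair(pair(b, b), g(a, pair(pair(b, b), pair(a, a)))), b)  →  pair(pair(pair(b, b), pair(a, a)), b)   [R4 at 1.2]

Reduce t₂ = pair(k(g(a, pair(pair(b, b), pair(pair(pair(a, pair(b, b)), a), a))), pair(pair(a, a), a)), b):
1. pair(k(g(a, pair(pair(b, b), pair(pair(pair(a, pair(b, b)), a), a))), pair(pair(a, a), a)), b)  →  pair(k(pair(pair(pair(a, pair(b, b)), a), a), pair(pair(a, a), a)), b)   [R4 at 1.1]
2. pair(k(pair(pair(pair(a, pair(b, b)), a), a), pair(pair(a, a), a)), b)  →  pair(pair(a, pair(a, a)), b)   [R6 at 1]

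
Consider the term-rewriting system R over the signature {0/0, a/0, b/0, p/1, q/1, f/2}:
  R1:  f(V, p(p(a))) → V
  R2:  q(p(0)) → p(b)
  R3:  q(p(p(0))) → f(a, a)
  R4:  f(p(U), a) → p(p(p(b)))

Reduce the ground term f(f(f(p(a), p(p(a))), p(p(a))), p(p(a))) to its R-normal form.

1. f(f(f(p(a), p(p(a))), p(p(a))), p(p(a)))  →  f(f(p(a), p(p(a))), p(p(a)))   [R1 at ε]
2. f(f(p(a), p(p(a))), p(p(a)))  →  f(p(a), p(p(a)))   [R1 at ε]
3. f(p(a), p(p(a)))  →  p(a)   [R1 at ε]

p(a)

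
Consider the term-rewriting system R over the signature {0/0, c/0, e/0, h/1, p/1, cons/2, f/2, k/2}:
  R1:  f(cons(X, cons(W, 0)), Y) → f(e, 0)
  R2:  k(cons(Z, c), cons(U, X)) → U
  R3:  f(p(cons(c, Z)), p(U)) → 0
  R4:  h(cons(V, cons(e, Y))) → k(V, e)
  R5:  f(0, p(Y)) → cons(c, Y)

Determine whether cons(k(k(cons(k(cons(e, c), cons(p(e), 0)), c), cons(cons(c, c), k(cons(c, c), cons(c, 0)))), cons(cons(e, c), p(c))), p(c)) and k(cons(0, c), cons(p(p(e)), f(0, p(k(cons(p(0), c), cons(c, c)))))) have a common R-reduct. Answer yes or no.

no — NF(t₁) = cons(cons(e, c), p(c)), NF(t₂) = p(p(e))

Reduce t₁ = cons(k(k(cons(k(cons(e, c), cons(p(e), 0)), c), cons(cons(c, c), k(cons(c, c), cons(c, 0)))), cons(cons(e, c), p(c))), p(c)):
1. cons(k(k(cons(k(cons(e, c), cons(p(e), 0)), c), cons(cons(c, c), k(cons(c, c), cons(c, 0)))), cons(cons(e, c), p(c))), p(c))  →  cons(k(cons(c, c), cons(cons(e, c), p(c))), p(c))   [R2 at 1.1]
2. cons(k(cons(c, c), cons(cons(e, c), p(c))), p(c))  →  cons(cons(e, c), p(c))   [R2 at 1]

Reduce t₂ = k(cons(0, c), cons(p(p(e)), f(0, p(k(cons(p(0), c), cons(c, c)))))):
1. k(cons(0, c), cons(p(p(e)), f(0, p(k(cons(p(0), c), cons(c, c))))))  →  p(p(e))   [R2 at ε]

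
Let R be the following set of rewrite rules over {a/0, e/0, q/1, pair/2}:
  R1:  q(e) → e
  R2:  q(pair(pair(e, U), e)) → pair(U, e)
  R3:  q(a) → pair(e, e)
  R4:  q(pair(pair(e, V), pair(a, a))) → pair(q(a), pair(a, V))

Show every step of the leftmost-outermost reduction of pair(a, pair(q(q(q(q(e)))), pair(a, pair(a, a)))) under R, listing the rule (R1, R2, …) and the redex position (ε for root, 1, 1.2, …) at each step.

pair(a, pair(e, pair(a, pair(a, a))))

1. pair(a, pair(q(q(q(q(e)))), pair(a, pair(a, a))))  →  pair(a, pair(q(q(q(e))), pair(a, pair(a, a))))   [R1 at 2.1.1.1.1]
2. pair(a, pair(q(q(q(e))), pair(a, pair(a, a))))  →  pair(a, pair(q(q(e)), pair(a, pair(a, a))))   [R1 at 2.1.1.1]
3. pair(a, pair(q(q(e)), pair(a, pair(a, a))))  →  pair(a, pair(q(e), pair(a, pair(a, a))))   [R1 at 2.1.1]
4. pair(a, pair(q(e), pair(a, pair(a, a))))  →  pair(a, pair(e, pair(a, pair(a, a))))   [R1 at 2.1]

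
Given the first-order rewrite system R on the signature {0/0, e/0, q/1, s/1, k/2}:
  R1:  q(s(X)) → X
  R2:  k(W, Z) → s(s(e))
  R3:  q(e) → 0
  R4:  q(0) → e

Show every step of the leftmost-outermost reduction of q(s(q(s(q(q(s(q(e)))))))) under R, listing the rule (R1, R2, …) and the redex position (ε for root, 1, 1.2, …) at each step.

1. q(s(q(s(q(q(s(q(e))))))))  →  q(s(q(q(s(q(e))))))   [R1 at ε]
2. q(s(q(q(s(q(e))))))  →  q(q(s(q(e))))   [R1 at ε]
3. q(q(s(q(e))))  →  q(q(e))   [R1 at 1]
4. q(q(e))  →  q(0)   [R3 at 1]
5. q(0)  →  e   [R4 at ε]

e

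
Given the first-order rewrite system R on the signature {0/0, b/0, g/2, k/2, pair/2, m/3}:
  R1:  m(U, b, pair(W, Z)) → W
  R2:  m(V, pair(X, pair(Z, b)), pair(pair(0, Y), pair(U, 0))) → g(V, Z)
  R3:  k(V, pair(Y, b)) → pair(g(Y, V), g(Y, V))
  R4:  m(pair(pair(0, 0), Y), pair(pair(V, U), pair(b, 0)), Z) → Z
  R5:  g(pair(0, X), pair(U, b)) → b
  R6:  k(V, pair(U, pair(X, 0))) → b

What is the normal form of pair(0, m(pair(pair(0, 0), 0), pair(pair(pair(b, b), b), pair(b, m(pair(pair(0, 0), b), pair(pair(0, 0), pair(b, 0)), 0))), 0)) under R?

1. pair(0, m(pair(pair(0, 0), 0), pair(pair(pair(b, b), b), pair(b, m(pair(pair(0, 0), b), pair(pair(0, 0), pair(b, 0)), 0))), 0))  →  pair(0, m(pair(pair(0, 0), 0), pair(pair(pair(b, b), b), pair(b, 0)), 0))   [R4 at 2.2.2.2]
2. pair(0, m(pair(pair(0, 0), 0), pair(pair(pair(b, b), b), pair(b, 0)), 0))  →  pair(0, 0)   [R4 at 2]

pair(0, 0)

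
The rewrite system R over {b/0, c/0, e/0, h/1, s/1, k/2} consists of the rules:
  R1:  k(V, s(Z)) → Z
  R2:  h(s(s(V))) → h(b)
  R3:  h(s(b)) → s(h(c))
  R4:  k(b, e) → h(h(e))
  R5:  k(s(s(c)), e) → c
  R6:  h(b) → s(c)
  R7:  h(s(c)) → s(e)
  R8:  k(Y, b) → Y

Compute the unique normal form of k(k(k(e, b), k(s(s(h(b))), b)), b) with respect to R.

1. k(k(k(e, b), k(s(s(h(b))), b)), b)  →  k(k(e, b), k(s(s(h(b))), b))   [R8 at ε]
2. k(k(e, b), k(s(s(h(b))), b))  →  k(e, k(s(s(h(b))), b))   [R8 at 1]
3. k(e, k(s(s(h(b))), b))  →  k(e, s(s(h(b))))   [R8 at 2]
4. k(e, s(s(h(b))))  →  s(h(b))   [R1 at ε]
5. s(h(b))  →  s(s(c))   [R6 at 1]

s(s(c))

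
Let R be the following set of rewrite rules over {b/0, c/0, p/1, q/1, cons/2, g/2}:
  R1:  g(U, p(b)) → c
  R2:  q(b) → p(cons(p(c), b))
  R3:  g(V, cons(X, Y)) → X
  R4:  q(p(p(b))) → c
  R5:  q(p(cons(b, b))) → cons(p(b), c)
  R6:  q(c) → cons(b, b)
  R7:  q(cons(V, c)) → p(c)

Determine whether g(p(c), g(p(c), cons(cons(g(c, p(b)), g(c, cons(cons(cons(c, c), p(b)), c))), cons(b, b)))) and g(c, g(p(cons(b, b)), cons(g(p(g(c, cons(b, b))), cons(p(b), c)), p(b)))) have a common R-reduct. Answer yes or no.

Reduce t₁ = g(p(c), g(p(c), cons(cons(g(c, p(b)), g(c, cons(cons(cons(c, c), p(b)), c))), cons(b, b)))):
1. g(p(c), g(p(c), cons(cons(g(c, p(b)), g(c, cons(cons(cons(c, c), p(b)), c))), cons(b, b))))  →  g(p(c), cons(g(c, p(b)), g(c, cons(cons(cons(c, c), p(b)), c))))   [R3 at 2]
2. g(p(c), cons(g(c, p(b)), g(c, cons(cons(cons(c, c), p(b)), c))))  →  g(c, p(b))   [R3 at ε]
3. g(c, p(b))  →  c   [R1 at ε]

Reduce t₂ = g(c, g(p(cons(b, b)), cons(g(p(g(c, cons(b, b))), cons(p(b), c)), p(b)))):
1. g(c, g(p(cons(b, b)), cons(g(p(g(c, cons(b, b))), cons(p(b), c)), p(b))))  →  g(c, g(p(g(c, cons(b, b))), cons(p(b), c)))   [R3 at 2]
2. g(c, g(p(g(c, cons(b, b))), cons(p(b), c)))  →  g(c, p(b))   [R3 at 2]
3. g(c, p(b))  →  c   [R1 at ε]

yes — NF(t₁) = c, NF(t₂) = c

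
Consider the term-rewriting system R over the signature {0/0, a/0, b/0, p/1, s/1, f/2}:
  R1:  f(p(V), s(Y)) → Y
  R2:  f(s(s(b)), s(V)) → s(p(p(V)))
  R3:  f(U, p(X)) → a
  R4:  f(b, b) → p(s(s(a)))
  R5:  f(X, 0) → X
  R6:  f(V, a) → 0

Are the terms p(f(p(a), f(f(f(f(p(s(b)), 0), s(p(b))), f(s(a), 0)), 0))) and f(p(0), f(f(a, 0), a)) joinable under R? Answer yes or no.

Reduce t₁ = p(f(p(a), f(f(f(f(p(s(b)), 0), s(p(b))), f(s(a), 0)), 0))):
1. p(f(p(a), f(f(f(f(p(s(b)), 0), s(p(b))), f(s(a), 0)), 0)))  →  p(f(p(a), f(f(f(p(s(b)), 0), s(p(b))), f(s(a), 0))))   [R5 at 1.2]
2. p(f(p(a), f(f(f(p(s(b)), 0), s(p(b))), f(s(a), 0))))  →  p(f(p(a), f(f(p(s(b)), s(p(b))), f(s(a), 0))))   [R5 at 1.2.1.1]
3. p(f(p(a), f(f(p(s(b)), s(p(b))), f(s(a), 0))))  →  p(f(p(a), f(p(b), f(s(a), 0))))   [R1 at 1.2.1]
4. p(f(p(a), f(p(b), f(s(a), 0))))  →  p(f(p(a), f(p(b), s(a))))   [R5 at 1.2.2]
5. p(f(p(a), f(p(b), s(a))))  →  p(f(p(a), a))   [R1 at 1.2]
6. p(f(p(a), a))  →  p(0)   [R6 at 1]

Reduce t₂ = f(p(0), f(f(a, 0), a)):
1. f(p(0), f(f(a, 0), a))  →  f(p(0), 0)   [R6 at 2]
2. f(p(0), 0)  →  p(0)   [R5 at ε]

yes — NF(t₁) = p(0), NF(t₂) = p(0)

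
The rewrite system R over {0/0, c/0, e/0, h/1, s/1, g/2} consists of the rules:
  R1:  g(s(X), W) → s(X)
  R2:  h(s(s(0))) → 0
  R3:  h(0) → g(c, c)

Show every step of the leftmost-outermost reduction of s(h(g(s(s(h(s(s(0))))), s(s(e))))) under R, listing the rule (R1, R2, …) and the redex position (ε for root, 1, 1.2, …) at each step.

s(0)

1. s(h(g(s(s(h(s(s(0))))), s(s(e)))))  →  s(h(s(s(h(s(s(0)))))))   [R1 at 1.1]
2. s(h(s(s(h(s(s(0)))))))  →  s(h(s(s(0))))   [R2 at 1.1.1.1]
3. s(h(s(s(0))))  →  s(0)   [R2 at 1]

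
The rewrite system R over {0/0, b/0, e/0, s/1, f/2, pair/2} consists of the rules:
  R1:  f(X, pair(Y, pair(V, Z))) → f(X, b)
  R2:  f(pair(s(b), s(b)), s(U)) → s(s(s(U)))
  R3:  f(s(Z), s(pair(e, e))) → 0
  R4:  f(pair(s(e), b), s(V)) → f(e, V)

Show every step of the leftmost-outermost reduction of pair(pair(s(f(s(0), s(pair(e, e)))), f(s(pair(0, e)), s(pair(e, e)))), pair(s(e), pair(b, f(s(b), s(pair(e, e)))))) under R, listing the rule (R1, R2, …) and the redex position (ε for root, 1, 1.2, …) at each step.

1. pair(pair(s(f(s(0), s(pair(e, e)))), f(s(pair(0, e)), s(pair(e, e)))), pair(s(e), pair(b, f(s(b), s(pair(e, e))))))  →  pair(pair(s(0), f(s(pair(0, e)), s(pair(e, e)))), pair(s(e), pair(b, f(s(b), s(pair(e, e))))))   [R3 at 1.1.1]
2. pair(pair(s(0), f(s(pair(0, e)), s(pair(e, e)))), pair(s(e), pair(b, f(s(b), s(pair(e, e))))))  →  pair(pair(s(0), 0), pair(s(e), pair(b, f(s(b), s(pair(e, e))))))   [R3 at 1.2]
3. pair(pair(s(0), 0), pair(s(e), pair(b, f(s(b), s(pair(e, e))))))  →  pair(pair(s(0), 0), pair(s(e), pair(b, 0)))   [R3 at 2.2.2]

pair(pair(s(0), 0), pair(s(e), pair(b, 0)))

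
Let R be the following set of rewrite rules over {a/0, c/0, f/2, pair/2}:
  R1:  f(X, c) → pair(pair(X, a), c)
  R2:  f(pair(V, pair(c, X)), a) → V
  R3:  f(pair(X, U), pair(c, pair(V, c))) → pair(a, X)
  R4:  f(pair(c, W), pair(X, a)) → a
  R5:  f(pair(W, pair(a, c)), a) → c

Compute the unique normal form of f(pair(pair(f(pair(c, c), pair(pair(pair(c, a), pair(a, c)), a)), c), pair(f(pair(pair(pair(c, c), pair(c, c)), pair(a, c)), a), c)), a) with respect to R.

pair(a, c)

1. f(pair(pair(f(pair(c, c), pair(pair(pair(c, a), pair(a, c)), a)), c), pair(f(pair(pair(pair(c, c), pair(c, c)), pair(a, c)), a), c)), a)  →  f(pair(pair(a, c), pair(f(pair(pair(pair(c, c), pair(c, c)), pair(a, c)), a), c)), a)   [R4 at 1.1.1]
2. f(pair(pair(a, c), pair(f(pair(pair(pair(c, c), pair(c, c)), pair(a, c)), a), c)), a)  →  f(pair(pair(a, c), pair(c, c)), a)   [R5 at 1.2.1]
3. f(pair(pair(a, c), pair(c, c)), a)  →  pair(a, c)   [R2 at ε]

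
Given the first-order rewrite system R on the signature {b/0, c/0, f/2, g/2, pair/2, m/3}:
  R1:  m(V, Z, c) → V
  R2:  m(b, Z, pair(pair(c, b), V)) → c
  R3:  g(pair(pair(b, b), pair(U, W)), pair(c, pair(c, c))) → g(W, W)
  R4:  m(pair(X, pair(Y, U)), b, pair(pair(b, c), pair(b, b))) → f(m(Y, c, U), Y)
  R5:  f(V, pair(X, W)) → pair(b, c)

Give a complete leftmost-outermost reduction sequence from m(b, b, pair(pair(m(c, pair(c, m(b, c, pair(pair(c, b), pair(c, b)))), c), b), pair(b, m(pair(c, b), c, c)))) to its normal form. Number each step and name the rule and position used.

1. m(b, b, pair(pair(m(c, pair(c, m(b, c, pair(pair(c, b), pair(c, b)))), c), b), pair(b, m(pair(c, b), c, c))))  →  m(b, b, pair(pair(c, b), pair(b, m(pair(c, b), c, c))))   [R1 at 3.1.1]
2. m(b, b, pair(pair(c, b), pair(b, m(pair(c, b), c, c))))  →  c   [R2 at ε]

c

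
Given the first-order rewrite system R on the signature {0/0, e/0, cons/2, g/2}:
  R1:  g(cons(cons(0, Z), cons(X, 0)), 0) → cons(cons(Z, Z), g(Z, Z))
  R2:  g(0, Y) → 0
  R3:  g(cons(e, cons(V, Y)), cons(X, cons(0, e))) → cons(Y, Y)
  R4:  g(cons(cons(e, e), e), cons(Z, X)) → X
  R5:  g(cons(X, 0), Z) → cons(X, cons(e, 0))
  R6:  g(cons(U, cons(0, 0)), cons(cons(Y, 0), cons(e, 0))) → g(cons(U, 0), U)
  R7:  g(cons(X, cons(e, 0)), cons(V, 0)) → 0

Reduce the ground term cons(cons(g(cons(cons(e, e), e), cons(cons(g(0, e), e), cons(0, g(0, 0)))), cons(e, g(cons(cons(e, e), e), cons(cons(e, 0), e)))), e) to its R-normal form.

cons(cons(cons(0, 0), cons(e, e)), e)

1. cons(cons(g(cons(cons(e, e), e), cons(cons(g(0, e), e), cons(0, g(0, 0)))), cons(e, g(cons(cons(e, e), e), cons(cons(e, 0), e)))), e)  →  cons(cons(cons(0, g(0, 0)), cons(e, g(cons(cons(e, e), e), cons(cons(e, 0), e)))), e)   [R4 at 1.1]
2. cons(cons(cons(0, g(0, 0)), cons(e, g(cons(cons(e, e), e), cons(cons(e, 0), e)))), e)  →  cons(cons(cons(0, 0), cons(e, g(cons(cons(e, e), e), cons(cons(e, 0), e)))), e)   [R2 at 1.1.2]
3. cons(cons(cons(0, 0), cons(e, g(cons(cons(e, e), e), cons(cons(e, 0), e)))), e)  →  cons(cons(cons(0, 0), cons(e, e)), e)   [R4 at 1.2.2]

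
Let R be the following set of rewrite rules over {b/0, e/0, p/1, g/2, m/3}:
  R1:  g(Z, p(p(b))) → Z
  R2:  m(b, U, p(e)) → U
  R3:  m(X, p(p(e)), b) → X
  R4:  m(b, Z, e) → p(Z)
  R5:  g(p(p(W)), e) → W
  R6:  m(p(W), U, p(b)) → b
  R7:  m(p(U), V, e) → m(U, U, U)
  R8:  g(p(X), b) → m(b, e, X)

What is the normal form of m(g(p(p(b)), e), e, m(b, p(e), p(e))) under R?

e

1. m(g(p(p(b)), e), e, m(b, p(e), p(e)))  →  m(b, e, m(b, p(e), p(e)))   [R5 at 1]
2. m(b, e, m(b, p(e), p(e)))  →  m(b, e, p(e))   [R2 at 3]
3. m(b, e, p(e))  →  e   [R2 at ε]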